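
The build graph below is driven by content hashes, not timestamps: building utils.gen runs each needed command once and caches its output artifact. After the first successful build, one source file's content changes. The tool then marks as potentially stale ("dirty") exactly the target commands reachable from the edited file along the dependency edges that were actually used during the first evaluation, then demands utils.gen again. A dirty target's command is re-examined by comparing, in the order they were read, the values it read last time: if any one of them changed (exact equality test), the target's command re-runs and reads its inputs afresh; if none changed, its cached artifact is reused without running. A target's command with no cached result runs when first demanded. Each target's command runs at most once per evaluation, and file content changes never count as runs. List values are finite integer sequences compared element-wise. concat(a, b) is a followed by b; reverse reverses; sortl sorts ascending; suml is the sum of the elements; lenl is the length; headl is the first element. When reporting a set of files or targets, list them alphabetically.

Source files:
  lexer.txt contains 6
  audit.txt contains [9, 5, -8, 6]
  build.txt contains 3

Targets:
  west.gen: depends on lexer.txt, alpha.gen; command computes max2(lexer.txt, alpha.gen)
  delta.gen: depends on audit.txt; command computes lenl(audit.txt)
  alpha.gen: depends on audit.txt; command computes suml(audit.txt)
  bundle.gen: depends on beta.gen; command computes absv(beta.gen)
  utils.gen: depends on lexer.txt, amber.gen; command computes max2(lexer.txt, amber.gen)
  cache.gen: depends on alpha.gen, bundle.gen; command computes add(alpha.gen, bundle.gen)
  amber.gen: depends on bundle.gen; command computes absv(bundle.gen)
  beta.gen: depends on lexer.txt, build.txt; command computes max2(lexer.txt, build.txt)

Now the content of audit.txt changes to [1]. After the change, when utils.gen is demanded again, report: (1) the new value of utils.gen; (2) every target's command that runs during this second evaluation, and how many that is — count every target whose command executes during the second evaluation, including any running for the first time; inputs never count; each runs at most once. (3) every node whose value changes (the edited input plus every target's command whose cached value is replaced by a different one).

utils.gen now evaluates to 6.
Run set: none (0 run).
Changed values: audit.txt.
The important point: nothing the output needs ever reads audit.txt, so the edit is invisible to it.

Initial pass — values computed on the first demand:
  beta.gen = max2(6, 3) = 6
  bundle.gen = absv(6) = 6
  amber.gen = absv(6) = 6
  utils.gen = max2(6, 6) = 6

Second demand — change propagation:
  no demanded computation ever read audit.txt, so the edit dirties nothing and nothing runs.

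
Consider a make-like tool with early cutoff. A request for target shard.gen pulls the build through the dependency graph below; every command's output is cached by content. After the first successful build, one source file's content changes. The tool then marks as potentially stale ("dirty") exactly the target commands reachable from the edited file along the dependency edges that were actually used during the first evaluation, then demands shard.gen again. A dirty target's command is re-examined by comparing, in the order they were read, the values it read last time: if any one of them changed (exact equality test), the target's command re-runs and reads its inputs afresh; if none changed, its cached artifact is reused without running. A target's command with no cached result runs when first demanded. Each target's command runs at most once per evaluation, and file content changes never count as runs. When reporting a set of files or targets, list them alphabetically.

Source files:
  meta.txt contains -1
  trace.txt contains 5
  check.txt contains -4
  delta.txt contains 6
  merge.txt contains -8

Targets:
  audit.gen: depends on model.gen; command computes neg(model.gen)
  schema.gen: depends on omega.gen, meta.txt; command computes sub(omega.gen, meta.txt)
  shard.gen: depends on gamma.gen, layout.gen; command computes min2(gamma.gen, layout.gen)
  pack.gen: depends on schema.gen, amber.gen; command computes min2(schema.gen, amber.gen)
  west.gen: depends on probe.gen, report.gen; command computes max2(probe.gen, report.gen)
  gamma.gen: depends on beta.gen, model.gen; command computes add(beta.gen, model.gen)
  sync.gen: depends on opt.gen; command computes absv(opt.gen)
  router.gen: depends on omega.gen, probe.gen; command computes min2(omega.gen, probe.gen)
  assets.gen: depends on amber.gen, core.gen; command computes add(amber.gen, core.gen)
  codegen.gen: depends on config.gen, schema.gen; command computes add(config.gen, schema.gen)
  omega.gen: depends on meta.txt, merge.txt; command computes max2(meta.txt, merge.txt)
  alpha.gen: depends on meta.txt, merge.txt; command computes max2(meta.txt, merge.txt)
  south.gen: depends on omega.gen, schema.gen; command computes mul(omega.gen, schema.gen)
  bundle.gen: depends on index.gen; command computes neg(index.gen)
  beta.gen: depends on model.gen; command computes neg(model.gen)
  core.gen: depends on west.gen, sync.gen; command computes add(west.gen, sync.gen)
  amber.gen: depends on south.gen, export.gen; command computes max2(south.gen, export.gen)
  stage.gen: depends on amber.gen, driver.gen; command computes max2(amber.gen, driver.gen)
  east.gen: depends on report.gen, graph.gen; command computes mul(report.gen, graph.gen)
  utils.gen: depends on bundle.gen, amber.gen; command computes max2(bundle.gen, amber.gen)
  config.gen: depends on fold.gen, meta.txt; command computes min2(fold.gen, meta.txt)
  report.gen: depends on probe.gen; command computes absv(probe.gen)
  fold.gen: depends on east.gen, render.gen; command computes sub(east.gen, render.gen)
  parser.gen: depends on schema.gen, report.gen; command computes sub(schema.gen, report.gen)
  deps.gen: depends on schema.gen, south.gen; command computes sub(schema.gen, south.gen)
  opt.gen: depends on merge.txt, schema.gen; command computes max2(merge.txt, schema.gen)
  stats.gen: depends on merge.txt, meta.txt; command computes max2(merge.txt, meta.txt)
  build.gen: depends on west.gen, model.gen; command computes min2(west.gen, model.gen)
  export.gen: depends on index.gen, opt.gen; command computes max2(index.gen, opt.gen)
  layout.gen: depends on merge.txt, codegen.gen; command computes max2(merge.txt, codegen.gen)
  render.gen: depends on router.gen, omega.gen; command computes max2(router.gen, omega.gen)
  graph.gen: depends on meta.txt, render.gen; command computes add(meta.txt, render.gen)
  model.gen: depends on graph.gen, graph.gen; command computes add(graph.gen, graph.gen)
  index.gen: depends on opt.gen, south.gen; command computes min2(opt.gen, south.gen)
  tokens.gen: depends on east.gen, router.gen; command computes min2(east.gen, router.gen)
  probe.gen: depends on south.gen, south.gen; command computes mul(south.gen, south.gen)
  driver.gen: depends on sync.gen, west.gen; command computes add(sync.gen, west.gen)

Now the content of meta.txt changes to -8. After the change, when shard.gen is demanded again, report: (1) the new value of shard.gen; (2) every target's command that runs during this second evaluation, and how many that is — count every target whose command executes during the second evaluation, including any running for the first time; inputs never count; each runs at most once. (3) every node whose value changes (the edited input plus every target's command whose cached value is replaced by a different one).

Demanding shard.gen again yields -8.
15 target commands run: beta.gen, codegen.gen, config.gen, east.gen, fold.gen, gamma.gen, graph.gen, layout.gen, model.gen, omega.gen, render.gen, router.gen, schema.gen, shard.gen, south.gen.
The nodes whose values change: beta.gen, codegen.gen, config.gen, fold.gen, graph.gen, layout.gen, meta.txt, model.gen, omega.gen, render.gen, router.gen, shard.gen.
Note where the cutoff bites: probe.gen is checked, finds nothing changed, and keeps its cache.

First demand of the output computes:
  omega.gen = max2(-1, -8) = -1
  schema.gen = sub(-1, -1) = 0
  south.gen = mul(-1, 0) = 0
  probe.gen = mul(0, 0) = 0
  report.gen = absv(0) = 0
  router.gen = min2(-1, 0) = -1
  render.gen = max2(-1, -1) = -1
  graph.gen = add(-1, -1) = -2
  east.gen = mul(0, -2) = 0
  fold.gen = sub(0, -1) = 1
  config.gen = min2(1, -1) = -1
  codegen.gen = add(-1, 0) = -1
  layout.gen = max2(-8, -1) = -1
  model.gen = add(-2, -2) = -4
  beta.gen = neg(-4) = 4
  gamma.gen = add(4, -4) = 0
  shard.gen = min2(0, -1) = -1

After the edit, cleaning proceeds:
  omega.gen: a read changed (meta.txt -1->-8) — executes, giving -8.
  schema.gen: a read changed (omega.gen -1->-8; meta.txt -1->-8) — executes, giving 0 — identical to its old value.
  south.gen: a read changed (omega.gen -1->-8) — executes, giving 0 — identical to its old value.
  probe.gen: dirty, but its reads are unchanged (south.gen unchanged, south.gen unchanged); cached 0 stands.
  report.gen: dirty, but its reads are unchanged (probe.gen unchanged); cached 0 stands.
  router.gen: a read changed (omega.gen -1->-8) — executes, giving -8.
  render.gen: a read changed (router.gen -1->-8; omega.gen -1->-8) — executes, giving -8.
  graph.gen: a read changed (meta.txt -1->-8; render.gen -1->-8) — executes, giving -16.
  east.gen: a read changed (graph.gen -2->-16) — executes, giving 0 — identical to its old value.
  fold.gen: a read changed (render.gen -1->-8) — executes, giving 8.
  config.gen: a read changed (fold.gen 1->8; meta.txt -1->-8) — executes, giving -8.
  codegen.gen: a read changed (config.gen -1->-8) — executes, giving -8.
  layout.gen: a read changed (codegen.gen -1->-8) — executes, giving -8.
  model.gen: a read changed (graph.gen -2->-16; graph.gen -2->-16) — executes, giving -32.
  beta.gen: a read changed (model.gen -4->-32) — executes, giving 32.
  gamma.gen: a read changed (beta.gen 4->32; model.gen -4->-32) — executes, giving 0 — identical to its old value.
  shard.gen: a read changed (layout.gen -1->-8) — executes, giving -8.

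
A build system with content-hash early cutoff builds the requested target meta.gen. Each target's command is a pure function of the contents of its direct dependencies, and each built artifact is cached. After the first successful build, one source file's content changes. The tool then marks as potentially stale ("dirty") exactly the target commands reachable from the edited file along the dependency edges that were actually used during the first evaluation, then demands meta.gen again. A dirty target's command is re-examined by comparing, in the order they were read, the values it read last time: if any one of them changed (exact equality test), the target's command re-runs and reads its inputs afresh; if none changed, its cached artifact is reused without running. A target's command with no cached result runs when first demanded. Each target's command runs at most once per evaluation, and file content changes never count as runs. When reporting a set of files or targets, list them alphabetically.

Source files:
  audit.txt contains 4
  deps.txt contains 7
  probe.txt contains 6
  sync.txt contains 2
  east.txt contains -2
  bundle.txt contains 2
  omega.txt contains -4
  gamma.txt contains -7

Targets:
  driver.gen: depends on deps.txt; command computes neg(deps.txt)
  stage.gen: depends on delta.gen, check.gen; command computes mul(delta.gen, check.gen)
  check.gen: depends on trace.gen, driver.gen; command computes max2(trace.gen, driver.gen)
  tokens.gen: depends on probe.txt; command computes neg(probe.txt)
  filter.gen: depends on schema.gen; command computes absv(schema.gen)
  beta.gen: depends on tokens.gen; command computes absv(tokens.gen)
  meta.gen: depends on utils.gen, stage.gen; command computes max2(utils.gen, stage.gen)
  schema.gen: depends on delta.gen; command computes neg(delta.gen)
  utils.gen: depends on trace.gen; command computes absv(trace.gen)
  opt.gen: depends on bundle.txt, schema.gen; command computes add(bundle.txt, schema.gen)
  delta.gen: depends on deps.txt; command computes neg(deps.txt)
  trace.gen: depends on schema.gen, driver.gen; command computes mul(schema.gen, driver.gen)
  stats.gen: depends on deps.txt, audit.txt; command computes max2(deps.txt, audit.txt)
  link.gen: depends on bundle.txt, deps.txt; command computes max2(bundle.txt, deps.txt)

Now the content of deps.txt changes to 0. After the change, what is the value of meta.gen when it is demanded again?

First evaluation (everything demanded from the output):
  delta.gen = neg(7) = -7
  driver.gen = neg(7) = -7
  schema.gen = neg(-7) = 7
  trace.gen = mul(7, -7) = -49
  check.gen = max2(-49, -7) = -7
  stage.gen = mul(-7, -7) = 49
  utils.gen = absv(-49) = 49
  meta.gen = max2(49, 49) = 49

Propagation after the edit:
  delta.gen: runs — deps.txt 7->0; result 0.
  driver.gen: runs — deps.txt 7->0; result 0.
  schema.gen: runs — delta.gen -7->0; result 0.
  trace.gen: runs — schema.gen 7->0; driver.gen -7->0; result 0.
  check.gen: runs — trace.gen -49->0; driver.gen -7->0; result 0.
  stage.gen: runs — delta.gen -7->0; check.gen -7->0; result 0.
  utils.gen: runs — trace.gen -49->0; result 0.
  meta.gen: runs — utils.gen 49->0; stage.gen 49->0; result 0.

New value of meta.gen: 0.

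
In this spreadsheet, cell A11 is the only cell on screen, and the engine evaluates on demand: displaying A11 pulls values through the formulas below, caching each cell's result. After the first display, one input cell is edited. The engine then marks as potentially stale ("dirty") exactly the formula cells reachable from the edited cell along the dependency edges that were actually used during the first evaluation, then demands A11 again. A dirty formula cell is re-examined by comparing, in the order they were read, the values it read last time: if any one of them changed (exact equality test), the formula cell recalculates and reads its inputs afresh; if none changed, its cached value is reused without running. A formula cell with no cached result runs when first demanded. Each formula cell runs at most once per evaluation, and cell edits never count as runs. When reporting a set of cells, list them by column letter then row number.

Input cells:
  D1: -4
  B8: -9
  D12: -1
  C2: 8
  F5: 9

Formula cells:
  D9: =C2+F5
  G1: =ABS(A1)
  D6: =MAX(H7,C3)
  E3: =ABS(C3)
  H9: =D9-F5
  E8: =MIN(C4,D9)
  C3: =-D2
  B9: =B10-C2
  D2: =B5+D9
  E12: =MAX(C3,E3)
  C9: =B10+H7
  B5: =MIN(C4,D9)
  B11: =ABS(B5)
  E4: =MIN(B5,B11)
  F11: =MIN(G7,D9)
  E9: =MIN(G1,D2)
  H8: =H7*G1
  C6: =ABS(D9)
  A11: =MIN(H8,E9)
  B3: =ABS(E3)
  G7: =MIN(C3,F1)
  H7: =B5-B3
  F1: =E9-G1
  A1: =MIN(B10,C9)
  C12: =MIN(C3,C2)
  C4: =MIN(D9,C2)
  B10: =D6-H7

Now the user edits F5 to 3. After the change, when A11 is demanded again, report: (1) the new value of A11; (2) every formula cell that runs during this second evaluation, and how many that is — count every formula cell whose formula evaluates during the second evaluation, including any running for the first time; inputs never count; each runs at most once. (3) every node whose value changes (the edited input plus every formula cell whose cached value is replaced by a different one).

Initial pass — values computed on the first demand:
  D9 = 8 + 9 = 17
  C4 = MIN(17, 8) = 8
  B5 = MIN(8, 17) = 8
  D2 = 8 + 17 = 25
  C3 = -(25) = -25
  E3 = ABS(-25) = 25
  B3 = ABS(25) = 25
  H7 = 8 - 25 = -17
  D6 = MAX(-17, -25) = -17
  B10 = -17 - -17 = 0
  C9 = 0 + -17 = -17
  A1 = MIN(0, -17) = -17
  G1 = ABS(-17) = 17
  E9 = MIN(17, 25) = 17
  H8 = -17 * 17 = -289
  A11 = MIN(-289, 17) = -289

Second demand — change propagation:
  D9: re-runs because F5 9->3; new result 11.
  C4: re-runs because D9 17->11; new result 8 (unchanged).
  B5: re-runs because D9 17->11; new result 8 (unchanged).
  D2: re-runs because D9 17->11; new result 19.
  C3: re-runs because D2 25->19; new result -19.
  E3: re-runs because C3 -25->-19; new result 19.
  B3: re-runs because E3 25->19; new result 19.
  H7: re-runs because B3 25->19; new result -11.
  D6: re-runs because H7 -17->-11; C3 -25->-19; new result -11.
  B10: re-runs because D6 -17->-11; H7 -17->-11; new result 0 (unchanged).
  C9: re-runs because H7 -17->-11; new result -11.
  A1: re-runs because C9 -17->-11; new result -11.
  G1: re-runs because A1 -17->-11; new result 11.
  E9: re-runs because G1 17->11; D2 25->19; new result 11.
  H8: re-runs because H7 -17->-11; G1 17->11; new result -121.
  A11: re-runs because H8 -289->-121; E9 17->11; new result -121.

A11 now evaluates to -121.
Run set: A1, A11, B3, B5, B10, C3, C4, C9, D2, D6, D9, E3, E9, G1, H7, H8 (16 run).
Changed values: A1, A11, B3, C3, C9, D2, D6, D9, E3, E9, F5, G1, H7, H8.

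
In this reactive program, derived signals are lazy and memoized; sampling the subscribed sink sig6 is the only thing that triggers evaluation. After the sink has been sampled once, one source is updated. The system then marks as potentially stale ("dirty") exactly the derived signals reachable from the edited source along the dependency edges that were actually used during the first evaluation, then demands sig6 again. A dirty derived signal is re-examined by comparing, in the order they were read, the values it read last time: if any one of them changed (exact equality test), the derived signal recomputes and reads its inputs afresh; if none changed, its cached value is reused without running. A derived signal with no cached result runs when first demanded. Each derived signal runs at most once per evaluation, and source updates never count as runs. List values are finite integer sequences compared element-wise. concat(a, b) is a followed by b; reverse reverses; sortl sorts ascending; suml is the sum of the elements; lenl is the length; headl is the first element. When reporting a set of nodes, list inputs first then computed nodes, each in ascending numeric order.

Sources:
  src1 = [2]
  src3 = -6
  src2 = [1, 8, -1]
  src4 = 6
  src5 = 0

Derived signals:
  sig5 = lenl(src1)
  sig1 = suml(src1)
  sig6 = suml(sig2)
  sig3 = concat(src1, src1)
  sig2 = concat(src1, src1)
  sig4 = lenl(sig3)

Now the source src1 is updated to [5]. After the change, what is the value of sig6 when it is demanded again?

First demand of the output computes:
  sig2 = concat([2], [2]) = [2, 2]
  sig6 = suml([2, 2]) = 4

After the edit, cleaning proceeds:
  sig2: a read changed (src1 [2]->[5]; src1 [2]->[5]) — executes, giving [5, 5].
  sig6: a read changed (sig2 [2, 2]->[5, 5]) — executes, giving 10.

Demanding sig6 again yields 10.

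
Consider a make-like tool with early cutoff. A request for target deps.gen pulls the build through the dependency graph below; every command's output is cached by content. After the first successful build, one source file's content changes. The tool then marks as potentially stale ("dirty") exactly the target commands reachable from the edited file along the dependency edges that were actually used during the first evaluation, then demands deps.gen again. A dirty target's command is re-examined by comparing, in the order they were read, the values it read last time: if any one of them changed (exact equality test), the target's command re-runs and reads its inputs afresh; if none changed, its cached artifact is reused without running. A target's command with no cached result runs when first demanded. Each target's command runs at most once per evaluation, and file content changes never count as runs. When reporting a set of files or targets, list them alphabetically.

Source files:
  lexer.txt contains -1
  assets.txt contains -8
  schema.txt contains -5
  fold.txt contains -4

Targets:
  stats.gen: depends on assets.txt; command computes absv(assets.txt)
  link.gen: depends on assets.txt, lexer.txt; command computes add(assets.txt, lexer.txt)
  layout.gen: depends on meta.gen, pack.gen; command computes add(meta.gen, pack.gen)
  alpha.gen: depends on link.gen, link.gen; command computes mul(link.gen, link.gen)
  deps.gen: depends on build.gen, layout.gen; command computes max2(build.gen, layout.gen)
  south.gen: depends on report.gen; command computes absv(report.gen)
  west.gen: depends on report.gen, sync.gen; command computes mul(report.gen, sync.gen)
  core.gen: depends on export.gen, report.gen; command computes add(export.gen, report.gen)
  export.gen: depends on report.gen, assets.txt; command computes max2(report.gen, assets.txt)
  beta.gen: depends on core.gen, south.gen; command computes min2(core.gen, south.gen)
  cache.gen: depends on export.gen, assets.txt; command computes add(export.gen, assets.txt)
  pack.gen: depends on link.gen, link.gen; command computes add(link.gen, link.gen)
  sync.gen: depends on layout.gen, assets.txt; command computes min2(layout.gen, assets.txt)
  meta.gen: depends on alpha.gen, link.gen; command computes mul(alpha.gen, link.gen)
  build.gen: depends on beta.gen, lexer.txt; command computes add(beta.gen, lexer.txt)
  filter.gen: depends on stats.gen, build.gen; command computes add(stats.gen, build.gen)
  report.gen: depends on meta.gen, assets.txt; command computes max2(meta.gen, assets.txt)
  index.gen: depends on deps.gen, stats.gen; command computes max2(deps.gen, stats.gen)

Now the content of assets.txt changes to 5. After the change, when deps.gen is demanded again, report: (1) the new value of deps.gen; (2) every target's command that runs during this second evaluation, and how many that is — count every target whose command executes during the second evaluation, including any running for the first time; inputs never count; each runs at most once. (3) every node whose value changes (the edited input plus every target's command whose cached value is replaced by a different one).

Demanding deps.gen again yields 72.
12 target commands run: alpha.gen, beta.gen, build.gen, core.gen, deps.gen, export.gen, layout.gen, link.gen, meta.gen, pack.gen, report.gen, south.gen.
The nodes whose values change: alpha.gen, assets.txt, beta.gen, build.gen, core.gen, deps.gen, export.gen, layout.gen, link.gen, meta.gen, pack.gen, report.gen, south.gen.

First demand of the output computes:
  link.gen = add(-8, -1) = -9
  alpha.gen = mul(-9, -9) = 81
  meta.gen = mul(81, -9) = -729
  pack.gen = add(-9, -9) = -18
  layout.gen = add(-729, -18) = -747
  report.gen = max2(-729, -8) = -8
  export.gen = max2(-8, -8) = -8
  core.gen = add(-8, -8) = -16
  south.gen = absv(-8) = 8
  beta.gen = min2(-16, 8) = -16
  build.gen = add(-16, -1) = -17
  deps.gen = max2(-17, -747) = -17

After the edit, cleaning proceeds:
  link.gen: a read changed (assets.txt -8->5) — executes, giving 4.
  alpha.gen: a read changed (link.gen -9->4; link.gen -9->4) — executes, giving 16.
  meta.gen: a read changed (alpha.gen 81->16; link.gen -9->4) — executes, giving 64.
  pack.gen: a read changed (link.gen -9->4; link.gen -9->4) — executes, giving 8.
  layout.gen: a read changed (meta.gen -729->64; pack.gen -18->8) — executes, giving 72.
  report.gen: a read changed (meta.gen -729->64; assets.txt -8->5) — executes, giving 64.
  export.gen: a read changed (report.gen -8->64; assets.txt -8->5) — executes, giving 64.
  core.gen: a read changed (export.gen -8->64; report.gen -8->64) — executes, giving 128.
  south.gen: a read changed (report.gen -8->64) — executes, giving 64.
  beta.gen: a read changed (core.gen -16->128; south.gen 8->64) — executes, giving 64.
  build.gen: a read changed (beta.gen -16->64) — executes, giving 63.
  deps.gen: a read changed (build.gen -17->63; layout.gen -747->72) — executes, giving 72.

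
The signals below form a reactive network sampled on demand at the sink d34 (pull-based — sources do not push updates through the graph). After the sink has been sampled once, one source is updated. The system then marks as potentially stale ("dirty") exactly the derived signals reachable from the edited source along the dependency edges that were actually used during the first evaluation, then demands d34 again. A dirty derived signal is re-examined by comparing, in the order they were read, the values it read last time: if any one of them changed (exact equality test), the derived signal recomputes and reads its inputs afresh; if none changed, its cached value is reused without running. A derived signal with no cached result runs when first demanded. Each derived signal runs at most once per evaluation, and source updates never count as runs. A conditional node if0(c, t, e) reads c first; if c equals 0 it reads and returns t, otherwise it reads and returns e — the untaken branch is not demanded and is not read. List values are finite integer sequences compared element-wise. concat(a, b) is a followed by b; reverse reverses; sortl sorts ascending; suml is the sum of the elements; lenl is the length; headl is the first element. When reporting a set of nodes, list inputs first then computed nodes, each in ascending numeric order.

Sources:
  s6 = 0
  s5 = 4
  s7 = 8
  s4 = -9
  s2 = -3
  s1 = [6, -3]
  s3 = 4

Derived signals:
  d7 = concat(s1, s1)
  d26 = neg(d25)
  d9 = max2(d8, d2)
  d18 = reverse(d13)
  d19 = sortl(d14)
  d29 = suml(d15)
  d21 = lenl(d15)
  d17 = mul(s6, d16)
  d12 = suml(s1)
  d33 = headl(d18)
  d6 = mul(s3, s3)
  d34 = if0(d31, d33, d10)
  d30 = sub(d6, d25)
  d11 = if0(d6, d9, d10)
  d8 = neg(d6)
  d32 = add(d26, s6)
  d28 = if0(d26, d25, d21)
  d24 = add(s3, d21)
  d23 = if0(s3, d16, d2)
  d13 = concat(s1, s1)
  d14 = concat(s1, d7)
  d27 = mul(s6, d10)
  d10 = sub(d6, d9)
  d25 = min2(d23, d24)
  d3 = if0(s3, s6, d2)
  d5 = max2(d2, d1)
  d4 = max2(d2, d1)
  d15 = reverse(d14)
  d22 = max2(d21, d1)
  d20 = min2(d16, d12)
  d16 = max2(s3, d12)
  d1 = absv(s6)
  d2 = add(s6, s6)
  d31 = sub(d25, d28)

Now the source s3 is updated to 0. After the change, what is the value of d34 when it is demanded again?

Initial pass — values computed on the first demand:
  d2 = add(0, 0) = 0
  d7 = concat([6, -3], [6, -3]) = [6, -3, 6, -3]
  d13 = concat([6, -3], [6, -3]) = [6, -3, 6, -3]
  d14 = concat([6, -3], [6, -3, 6, -3]) = [6, -3, 6, -3, 6, -3]
  d15 = reverse([6, -3, 6, -3, 6, -3]) = [-3, 6, -3, 6, -3, 6]
  d18 = reverse([6, -3, 6, -3]) = [-3, 6, -3, 6]
  d21 = lenl([-3, 6, -3, 6, -3, 6]) = 6
  d23 = if0(s3=4 -> else branch d2) = 0
  d24 = add(4, 6) = 10
  d25 = min2(0, 10) = 0
  d26 = neg(0) = 0
  d28 = if0(d26=0 -> then branch d25) = 0
  d31 = sub(0, 0) = 0
  d33 = headl([-3, 6, -3, 6]) = -3
  d34 = if0(d31=0 -> then branch d33) = -3

Second demand — change propagation:
  d6: newly demanded (no cache) — executes and yields 0.
  d8: newly demanded (no cache) — executes and yields 0.
  d9: newly demanded (no cache) — executes and yields 0.
  d10: newly demanded (no cache) — executes and yields 0.
  d12: newly demanded (no cache) — executes and yields 3.
  d16: newly demanded (no cache) — executes and yields 3.
  d23: re-runs because s3 4->0; new result 3.
  d24: re-runs because s3 4->0; new result 6.
  d25: re-runs because d23 0->3; d24 10->6; new result 3.
  d26: re-runs because d25 0->3; new result -3.
  d28: re-runs because d26 0->-3; d25 0->3; new result 6.
  d31: re-runs because d25 0->3; d28 0->6; new result -3.
  d34: re-runs because d31 0->-3; new result 0.

The important point: the flipped condition pulls in fresh nodes; d6, d8, d9, d10, d12, d16 run for the first time.

d34 now evaluates to 0.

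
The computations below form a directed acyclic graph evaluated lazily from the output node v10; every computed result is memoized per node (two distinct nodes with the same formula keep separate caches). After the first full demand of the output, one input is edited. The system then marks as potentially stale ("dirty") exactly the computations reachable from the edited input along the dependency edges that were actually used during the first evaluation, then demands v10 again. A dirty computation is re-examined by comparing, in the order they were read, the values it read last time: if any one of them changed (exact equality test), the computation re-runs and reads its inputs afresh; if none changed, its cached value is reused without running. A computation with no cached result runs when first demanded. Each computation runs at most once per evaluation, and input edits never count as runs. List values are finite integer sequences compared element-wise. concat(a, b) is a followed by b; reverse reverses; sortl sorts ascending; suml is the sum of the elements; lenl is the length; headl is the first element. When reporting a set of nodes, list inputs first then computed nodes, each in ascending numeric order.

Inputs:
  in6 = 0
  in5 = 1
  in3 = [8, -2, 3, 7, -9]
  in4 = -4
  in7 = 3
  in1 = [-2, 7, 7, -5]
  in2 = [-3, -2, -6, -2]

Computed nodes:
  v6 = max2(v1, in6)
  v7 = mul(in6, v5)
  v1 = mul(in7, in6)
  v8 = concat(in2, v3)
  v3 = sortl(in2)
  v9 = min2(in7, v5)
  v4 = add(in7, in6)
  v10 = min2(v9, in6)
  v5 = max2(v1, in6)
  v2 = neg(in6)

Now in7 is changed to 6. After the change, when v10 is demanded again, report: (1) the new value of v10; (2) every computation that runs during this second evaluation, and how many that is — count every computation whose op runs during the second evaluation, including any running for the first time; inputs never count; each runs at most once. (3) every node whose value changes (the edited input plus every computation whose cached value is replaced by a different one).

Demanding v10 again yields 0.
2 computations run: v1, v9.
The nodes whose values change: in7.
Note where the cutoff bites: v5 is checked, finds nothing changed, and keeps its cache.

First demand of the output computes:
  v1 = mul(3, 0) = 0
  v5 = max2(0, 0) = 0
  v9 = min2(3, 0) = 0
  v10 = min2(0, 0) = 0

After the edit, cleaning proceeds:
  v1: a read changed (in7 3->6) — executes, giving 0 — identical to its old value.
  v5: dirty, but its reads are unchanged (v1 unchanged, in6 unchanged); cached 0 stands.
  v9: a read changed (in7 3->6) — executes, giving 0 — identical to its old value.
  v10: dirty, but its reads are unchanged (v9 unchanged, in6 unchanged); cached 0 stands.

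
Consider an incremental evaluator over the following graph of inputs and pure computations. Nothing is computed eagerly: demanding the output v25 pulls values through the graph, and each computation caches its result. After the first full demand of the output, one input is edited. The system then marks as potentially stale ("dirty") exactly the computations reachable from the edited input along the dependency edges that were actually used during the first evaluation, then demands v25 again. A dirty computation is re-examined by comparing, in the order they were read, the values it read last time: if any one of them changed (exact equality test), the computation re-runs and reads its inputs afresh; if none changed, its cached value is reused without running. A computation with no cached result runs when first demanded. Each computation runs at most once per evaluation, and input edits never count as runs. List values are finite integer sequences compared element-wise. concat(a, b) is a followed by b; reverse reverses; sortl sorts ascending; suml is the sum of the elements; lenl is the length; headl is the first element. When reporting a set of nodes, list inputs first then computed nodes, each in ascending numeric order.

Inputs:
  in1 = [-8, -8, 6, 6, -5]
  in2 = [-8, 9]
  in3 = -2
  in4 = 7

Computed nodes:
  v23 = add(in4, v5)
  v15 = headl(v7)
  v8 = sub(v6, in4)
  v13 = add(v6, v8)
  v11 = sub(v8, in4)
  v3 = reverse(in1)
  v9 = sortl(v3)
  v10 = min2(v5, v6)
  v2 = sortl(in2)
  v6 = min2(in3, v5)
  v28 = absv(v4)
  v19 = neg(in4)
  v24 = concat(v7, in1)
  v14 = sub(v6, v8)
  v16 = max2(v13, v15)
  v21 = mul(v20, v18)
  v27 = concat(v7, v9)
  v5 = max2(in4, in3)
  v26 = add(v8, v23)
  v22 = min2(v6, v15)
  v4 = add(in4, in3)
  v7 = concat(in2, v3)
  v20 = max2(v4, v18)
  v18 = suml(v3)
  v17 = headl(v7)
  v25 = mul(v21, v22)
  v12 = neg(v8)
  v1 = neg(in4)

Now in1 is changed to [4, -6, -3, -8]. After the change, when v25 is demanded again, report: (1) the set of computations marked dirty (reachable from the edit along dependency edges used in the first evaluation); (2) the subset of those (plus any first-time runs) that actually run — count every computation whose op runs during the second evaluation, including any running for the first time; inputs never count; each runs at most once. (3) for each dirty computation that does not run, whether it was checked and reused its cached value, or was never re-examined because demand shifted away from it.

Initial pass — values computed on the first demand:
  v3 = reverse([-8, -8, 6, 6, -5]) = [-5, 6, 6, -8, -8]
  v4 = add(7, -2) = 5
  v5 = max2(7, -2) = 7
  v6 = min2(-2, 7) = -2
  v7 = concat([-8, 9], [-5, 6, 6, -8, -8]) = [-8, 9, -5, 6, 6, -8, -8]
  v15 = headl([-8, 9, -5, 6, 6, -8, -8]) = -8
  v18 = suml([-5, 6, 6, -8, -8]) = -9
  v20 = max2(5, -9) = 5
  v21 = mul(5, -9) = -45
  v22 = min2(-2, -8) = -8
  v25 = mul(-45, -8) = 360

Second demand — change propagation:
  v3: re-runs because in1 [-8, -8, 6, 6, -5]->[4, -6, -3, -8]; new result [-8, -3, -6, 4].
  v7: re-runs because v3 [-5, 6, 6, -8, -8]->[-8, -3, -6, 4]; new result [-8, 9, -8, -3, -6, 4].
  v15: re-runs because v7 [-8, 9, -5, 6, 6, -8, -8]->[-8, 9, -8, -3, -6, 4]; new result -8 (unchanged).
  v18: re-runs because v3 [-5, 6, 6, -8, -8]->[-8, -3, -6, 4]; new result -13.
  v20: re-runs because v18 -9->-13; new result 5 (unchanged).
  v21: re-runs because v18 -9->-13; new result -65.
  v22: re-examined; everything it read last time is the same (v6 unchanged, v15 unchanged) — cache -8 kept, no run.
  v25: re-runs because v21 -45->-65; new result 520.

The important point: at v22 every value read last time is unchanged, so the dirty flag clears without a run.

Dirty set: v3, v7, v15, v18, v20, v21, v22, v25.
Run set: v3, v7, v15, v18, v20, v21, v25 (7 run).
Re-examined without running (cache reused): v22.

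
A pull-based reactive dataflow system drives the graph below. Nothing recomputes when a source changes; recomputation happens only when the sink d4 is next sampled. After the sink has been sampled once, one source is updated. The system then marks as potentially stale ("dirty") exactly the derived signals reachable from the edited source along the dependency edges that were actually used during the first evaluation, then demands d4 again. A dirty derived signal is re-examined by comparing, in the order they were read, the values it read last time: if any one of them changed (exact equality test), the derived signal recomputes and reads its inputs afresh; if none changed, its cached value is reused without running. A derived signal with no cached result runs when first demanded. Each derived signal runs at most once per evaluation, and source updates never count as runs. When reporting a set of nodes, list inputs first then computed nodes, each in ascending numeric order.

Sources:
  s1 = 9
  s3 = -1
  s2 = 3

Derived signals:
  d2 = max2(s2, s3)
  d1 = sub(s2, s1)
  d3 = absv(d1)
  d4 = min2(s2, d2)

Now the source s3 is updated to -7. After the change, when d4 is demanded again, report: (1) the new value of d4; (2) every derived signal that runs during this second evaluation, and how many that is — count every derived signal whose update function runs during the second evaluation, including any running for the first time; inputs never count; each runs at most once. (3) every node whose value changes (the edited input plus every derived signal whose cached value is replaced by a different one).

First evaluation (everything demanded from the output):
  d2 = max2(3, -1) = 3
  d4 = min2(3, 3) = 3

Propagation after the edit:
  d2: runs — s3 -1->-7; result 3 (same value as before).
  d4: checked — values it read are unchanged (s2 unchanged, d2 unchanged); reused cached 3 without running.

Key observation: the change is absorbed at d2 — it re-runs but produces the same value, and the output's value is unchanged.

New value of d4: 3.
Derived signals that run: d2 — 1 in total.
Values that change: s3.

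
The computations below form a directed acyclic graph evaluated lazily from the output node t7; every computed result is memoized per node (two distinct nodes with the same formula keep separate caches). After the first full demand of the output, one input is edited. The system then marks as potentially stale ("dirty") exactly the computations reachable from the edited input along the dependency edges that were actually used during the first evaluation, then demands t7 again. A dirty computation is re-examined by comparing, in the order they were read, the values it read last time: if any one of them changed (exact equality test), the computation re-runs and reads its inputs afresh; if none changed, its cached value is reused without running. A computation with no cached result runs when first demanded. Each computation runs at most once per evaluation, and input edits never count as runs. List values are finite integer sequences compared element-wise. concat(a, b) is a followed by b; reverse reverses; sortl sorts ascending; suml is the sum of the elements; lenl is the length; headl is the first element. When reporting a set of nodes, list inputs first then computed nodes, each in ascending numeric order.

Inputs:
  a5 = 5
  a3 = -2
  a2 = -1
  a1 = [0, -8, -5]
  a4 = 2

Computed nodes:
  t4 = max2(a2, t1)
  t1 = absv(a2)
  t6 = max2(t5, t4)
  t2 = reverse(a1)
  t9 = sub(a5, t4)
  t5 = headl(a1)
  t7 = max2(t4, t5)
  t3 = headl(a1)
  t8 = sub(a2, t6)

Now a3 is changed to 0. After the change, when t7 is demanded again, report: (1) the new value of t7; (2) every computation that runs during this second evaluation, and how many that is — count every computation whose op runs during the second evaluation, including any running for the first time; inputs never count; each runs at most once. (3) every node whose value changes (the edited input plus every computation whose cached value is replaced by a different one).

Demanding t7 again yields 1.
0 computations run: none.
The nodes whose values change: a3.
Note the shortcut — nothing in the graph depends on a3 at all, so no recomputation happens.

First demand of the output computes:
  t1 = absv(-1) = 1
  t4 = max2(-1, 1) = 1
  t5 = headl([0, -8, -5]) = 0
  t7 = max2(1, 0) = 1

After the edit, cleaning proceeds:
  no node depends on a3 at all; the second demand re-runs nothing.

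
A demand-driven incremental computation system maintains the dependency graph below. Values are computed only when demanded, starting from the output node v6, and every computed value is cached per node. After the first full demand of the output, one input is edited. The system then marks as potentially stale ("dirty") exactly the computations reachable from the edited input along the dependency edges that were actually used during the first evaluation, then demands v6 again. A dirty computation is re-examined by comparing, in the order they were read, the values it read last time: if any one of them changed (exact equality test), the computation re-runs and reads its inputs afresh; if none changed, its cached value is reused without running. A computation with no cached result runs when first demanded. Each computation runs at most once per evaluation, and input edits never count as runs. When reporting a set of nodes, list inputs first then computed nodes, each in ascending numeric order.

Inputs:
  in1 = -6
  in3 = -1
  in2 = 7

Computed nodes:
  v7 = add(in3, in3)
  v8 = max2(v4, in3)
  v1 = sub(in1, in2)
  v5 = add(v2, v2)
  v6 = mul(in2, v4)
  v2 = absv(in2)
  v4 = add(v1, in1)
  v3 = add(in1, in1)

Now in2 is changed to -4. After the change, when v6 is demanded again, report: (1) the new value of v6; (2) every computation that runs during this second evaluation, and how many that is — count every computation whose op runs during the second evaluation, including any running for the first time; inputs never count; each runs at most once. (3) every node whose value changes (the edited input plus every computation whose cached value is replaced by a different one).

New value of v6: 32.
Computations that run: v1, v4, v6 — 3 in total.
Values that change: in2, v1, v4, v6.

First evaluation (everything demanded from the output):
  v1 = sub(-6, 7) = -13
  v4 = add(-13, -6) = -19
  v6 = mul(7, -19) = -133

Propagation after the edit:
  v1: runs — in2 7->-4; result -2.
  v4: runs — v1 -13->-2; result -8.
  v6: runs — in2 7->-4; v4 -19->-8; result 32.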